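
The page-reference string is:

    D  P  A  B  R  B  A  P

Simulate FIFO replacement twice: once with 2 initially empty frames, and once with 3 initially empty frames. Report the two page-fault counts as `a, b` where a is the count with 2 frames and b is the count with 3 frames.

2 frames: F F F F F . F F → 7 faults.
3 frames: F F F F F . . F → 6 faults.
6 < 7: adding a frame reduced faults, as is typical.

7, 6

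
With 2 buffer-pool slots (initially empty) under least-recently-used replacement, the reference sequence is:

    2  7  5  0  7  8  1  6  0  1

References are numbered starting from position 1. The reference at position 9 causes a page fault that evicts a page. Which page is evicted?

pos 1: 2 → fault, frames (2)
pos 2: 7 → fault, frames (2 7)
pos 3: 5 → fault, evict 2, frames (7 5)
pos 4: 0 → fault, evict 7, frames (5 0)
pos 5: 7 → fault, evict 5, frames (0 7)
pos 6: 8 → fault, evict 0, frames (7 8)
pos 7: 1 → fault, evict 7, frames (8 1)
pos 8: 6 → fault, evict 8, frames (1 6)
pos 9: 0 → fault, evict 1, frames (6 0)
At position 9, page 1 is evicted.

1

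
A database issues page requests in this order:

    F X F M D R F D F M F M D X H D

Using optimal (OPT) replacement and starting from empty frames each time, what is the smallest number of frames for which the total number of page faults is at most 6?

f=1: 16 faults
f=2: 10 faults
f=3: 8 faults
f=4: 7 faults
f=5: 6 faults
f=6: 6 faults
Smallest f with faults ≤ 6 is 5.

5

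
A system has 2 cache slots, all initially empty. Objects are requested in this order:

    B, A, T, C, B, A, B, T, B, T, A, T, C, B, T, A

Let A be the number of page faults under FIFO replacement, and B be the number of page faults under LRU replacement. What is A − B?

Under FIFO: F F F F F F . F F . F F F F F F → 14 faults.
Under LRU: F F F F F F . F . . F . F F F F → 12 faults.
A − B = 14 − 12 = 2.

2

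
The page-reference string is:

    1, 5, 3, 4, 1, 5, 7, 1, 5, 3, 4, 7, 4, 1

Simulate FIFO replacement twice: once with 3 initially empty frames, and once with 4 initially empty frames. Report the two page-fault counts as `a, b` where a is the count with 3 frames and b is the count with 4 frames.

3 frames: F F F F F F F . . F F . . F → 10 faults.
4 frames: F F F F . . F F F F F F . F → 11 faults.
11 > 10: adding a frame increased faults — Belady's anomaly.

10, 11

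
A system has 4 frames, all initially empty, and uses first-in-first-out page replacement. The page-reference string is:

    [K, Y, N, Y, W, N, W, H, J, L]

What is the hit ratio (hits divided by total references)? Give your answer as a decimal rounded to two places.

K → fault, frames (K)
Y → fault, frames (K Y)
N → fault, frames (K Y N)
Y → hit
W → fault, frames (K Y N W)
N → hit
W → hit
H → fault, evict K, frames (Y N W H)
J → fault, evict Y, frames (N W H J)
L → fault, evict N, frames (W H J L)
Hits: 3 of 10 references → 3/10 = 0.3000.

0.30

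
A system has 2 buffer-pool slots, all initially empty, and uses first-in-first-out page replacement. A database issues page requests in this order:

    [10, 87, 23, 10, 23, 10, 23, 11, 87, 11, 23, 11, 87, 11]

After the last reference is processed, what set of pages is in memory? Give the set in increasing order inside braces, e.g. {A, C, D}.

10 -> miss, frames [10]
87 -> miss, frames [10, 87]
23 -> miss, evict 10, frames [87, 23]
10 -> miss, evict 87, frames [23, 10]
23 -> hit
10 -> hit
23 -> hit
11 -> miss, evict 23, frames [10, 11]
87 -> miss, evict 10, frames [11, 87]
11 -> hit
23 -> miss, evict 11, frames [87, 23]
11 -> miss, evict 87, frames [23, 11]
87 -> miss, evict 23, frames [11, 87]
11 -> hit

{11, 87}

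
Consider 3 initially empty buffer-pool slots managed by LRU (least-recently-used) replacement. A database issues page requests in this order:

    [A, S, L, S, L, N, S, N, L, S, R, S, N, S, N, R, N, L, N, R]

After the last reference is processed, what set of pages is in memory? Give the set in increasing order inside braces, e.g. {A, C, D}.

A → fault, frames (A)
S → fault, frames (A S)
L → fault, frames (A S L)
S → hit
L → hit
N → fault, evict A, frames (S L N)
S → hit
N → hit
L → hit
S → hit
R → fault, evict N, frames (L S R)
S → hit
N → fault, evict L, frames (R S N)
S → hit
N → hit
R → hit
N → hit
L → fault, evict S, frames (R N L)
N → hit
R → hit

{L, N, R}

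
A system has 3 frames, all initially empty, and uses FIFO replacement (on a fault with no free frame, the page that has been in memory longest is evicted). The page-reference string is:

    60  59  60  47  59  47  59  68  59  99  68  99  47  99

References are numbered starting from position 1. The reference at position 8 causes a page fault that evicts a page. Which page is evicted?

60

pos 1: 60: fault, frames (60)
pos 2: 59: fault, frames (60 59)
pos 3: 60: hit
pos 4: 47: fault, frames (60 59 47)
pos 5: 59: hit
pos 6: 47: hit
pos 7: 59: hit
pos 8: 68: fault, evict 60, frames (59 47 68)
At position 8, page 60 is evicted.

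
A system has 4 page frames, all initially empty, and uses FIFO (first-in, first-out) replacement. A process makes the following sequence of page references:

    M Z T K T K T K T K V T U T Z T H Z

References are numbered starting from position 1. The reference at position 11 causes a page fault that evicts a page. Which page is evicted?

M

pos 1: M → miss, frames {M}
pos 2: Z → miss, frames {M,Z}
pos 3: T → miss, frames {M,Z,T}
pos 4: K → miss, frames {M,Z,T,K}
pos 5: T → hit
pos 6: K → hit
pos 7: T → hit
pos 8: K → hit
pos 9: T → hit
pos 10: K → hit
pos 11: V → miss, evict M, frames {Z,T,K,V}
At position 11, page M is evicted.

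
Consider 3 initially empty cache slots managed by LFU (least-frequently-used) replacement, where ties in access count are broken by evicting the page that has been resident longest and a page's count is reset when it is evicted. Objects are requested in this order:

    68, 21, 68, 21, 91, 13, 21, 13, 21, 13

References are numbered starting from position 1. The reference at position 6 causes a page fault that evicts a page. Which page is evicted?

91

pos 1: 68: miss, frames (68)
pos 2: 21: miss, frames (68 21)
pos 3: 68: hit
pos 4: 21: hit
pos 5: 91: miss, frames (68 21 91)
pos 6: 13: miss, evict 91, frames (68 21 13)
At position 6, page 91 is evicted.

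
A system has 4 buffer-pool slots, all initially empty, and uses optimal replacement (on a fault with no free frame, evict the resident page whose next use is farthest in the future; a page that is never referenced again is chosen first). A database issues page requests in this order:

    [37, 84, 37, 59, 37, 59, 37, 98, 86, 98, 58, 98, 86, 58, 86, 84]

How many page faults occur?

6

37 -> fault, frames {37}
84 -> fault, frames {37,84}
37 -> hit
59 -> fault, frames {37,84,59}
37 -> hit
59 -> hit
37 -> hit
98 -> fault, frames {37,84,59,98}
86 -> fault, evict 59, frames {37,84,98,86}
98 -> hit
58 -> fault, evict 37, frames {84,98,86,58}
98 -> hit
86 -> hit
58 -> hit
86 -> hit
84 -> hit
Page faults: 6.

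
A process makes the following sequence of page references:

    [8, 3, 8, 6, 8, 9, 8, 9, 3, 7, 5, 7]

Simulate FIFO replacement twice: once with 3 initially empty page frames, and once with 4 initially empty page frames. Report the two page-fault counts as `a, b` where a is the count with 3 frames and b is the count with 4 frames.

8, 6

3 frames: F F . F . F F . F F F . → 8 faults.
4 frames: F F . F . F . . . F F . → 6 faults.
6 < 8: adding a frame reduced faults, as is typical.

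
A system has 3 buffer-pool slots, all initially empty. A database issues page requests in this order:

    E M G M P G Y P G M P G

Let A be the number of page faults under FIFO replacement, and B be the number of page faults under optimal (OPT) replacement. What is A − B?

Under FIFO: F F F . F . F . . F . F → 7 faults.
Under OPT: F F F . F . F . . F . . → 6 faults.
A − B = 7 − 6 = 1.

1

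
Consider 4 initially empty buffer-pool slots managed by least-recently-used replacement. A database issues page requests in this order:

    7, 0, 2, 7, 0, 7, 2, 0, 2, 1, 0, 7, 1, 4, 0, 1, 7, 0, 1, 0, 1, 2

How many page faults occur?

6

7 -> miss, frames [7]
0 -> miss, frames [7, 0]
2 -> miss, frames [7, 0, 2]
7 -> hit
0 -> hit
7 -> hit
2 -> hit
0 -> hit
2 -> hit
1 -> miss, frames [7, 0, 2, 1]
0 -> hit
7 -> hit
1 -> hit
4 -> miss, evict 2, frames [0, 7, 1, 4]
0 -> hit
1 -> hit
7 -> hit
0 -> hit
1 -> hit
0 -> hit
1 -> hit
2 -> miss, evict 4, frames [7, 0, 1, 2]
Page faults: 6.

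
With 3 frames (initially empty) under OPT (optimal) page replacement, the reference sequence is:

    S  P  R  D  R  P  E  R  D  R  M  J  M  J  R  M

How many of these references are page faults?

7

S: fault, frames {S}
P: fault, frames {S,P}
R: fault, frames {S,P,R}
D: fault, evict S, frames {P,R,D}
R: hit
P: hit
E: fault, evict P, frames {R,D,E}
R: hit
D: hit
R: hit
M: fault, evict E, frames {R,D,M}
J: fault, evict D, frames {R,M,J}
M: hit
J: hit
R: hit
M: hit
Page faults: 7.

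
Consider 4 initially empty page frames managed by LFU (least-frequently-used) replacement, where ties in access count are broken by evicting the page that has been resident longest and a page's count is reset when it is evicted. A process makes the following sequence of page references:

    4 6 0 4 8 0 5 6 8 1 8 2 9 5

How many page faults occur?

4 → miss, frames (4)
6 → miss, frames (4 6)
0 → miss, frames (4 6 0)
4 → hit
8 → miss, frames (4 6 0 8)
0 → hit
5 → miss, evict 6, frames (4 0 8 5)
6 → miss, evict 8, frames (4 0 5 6)
8 → miss, evict 5, frames (4 0 6 8)
1 → miss, evict 6, frames (4 0 8 1)
8 → hit
2 → miss, evict 1, frames (4 0 8 2)
9 → miss, evict 2, frames (4 0 8 9)
5 → miss, evict 9, frames (4 0 8 5)
Page faults: 11.

11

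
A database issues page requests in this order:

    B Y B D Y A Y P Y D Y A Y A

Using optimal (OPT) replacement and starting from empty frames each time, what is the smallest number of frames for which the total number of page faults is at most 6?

f=1: 14 faults
f=2: 7 faults
f=3: 6 faults
f=4: 5 faults
f=5: 5 faults
Smallest f with faults ≤ 6 is 3.

3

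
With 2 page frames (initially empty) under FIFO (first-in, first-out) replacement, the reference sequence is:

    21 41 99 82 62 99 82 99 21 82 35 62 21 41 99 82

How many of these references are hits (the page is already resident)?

2

21 → miss, frames {21}
41 → miss, frames {21,41}
99 → miss, evict 21, frames {41,99}
82 → miss, evict 41, frames {99,82}
62 → miss, evict 99, frames {82,62}
99 → miss, evict 82, frames {62,99}
82 → miss, evict 62, frames {99,82}
99 → hit
21 → miss, evict 99, frames {82,21}
82 → hit
35 → miss, evict 82, frames {21,35}
62 → miss, evict 21, frames {35,62}
21 → miss, evict 35, frames {62,21}
41 → miss, evict 62, frames {21,41}
99 → miss, evict 21, frames {41,99}
82 → miss, evict 41, frames {99,82}
Hits: 2.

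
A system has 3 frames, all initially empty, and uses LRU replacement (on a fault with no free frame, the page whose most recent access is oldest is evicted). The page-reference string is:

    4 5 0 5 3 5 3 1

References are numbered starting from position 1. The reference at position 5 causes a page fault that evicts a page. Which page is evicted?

pos 1: 4 → miss, frames [4]
pos 2: 5 → miss, frames [4, 5]
pos 3: 0 → miss, frames [4, 5, 0]
pos 4: 5 → hit
pos 5: 3 → miss, evict 4, frames [0, 5, 3]
At position 5, page 4 is evicted.

4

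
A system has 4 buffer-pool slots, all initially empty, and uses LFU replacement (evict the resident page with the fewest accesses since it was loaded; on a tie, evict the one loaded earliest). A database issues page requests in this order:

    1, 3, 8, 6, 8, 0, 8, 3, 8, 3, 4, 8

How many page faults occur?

6

1 → miss, frames (1)
3 → miss, frames (1 3)
8 → miss, frames (1 3 8)
6 → miss, frames (1 3 8 6)
8 → hit
0 → miss, evict 1, frames (3 8 6 0)
8 → hit
3 → hit
8 → hit
3 → hit
4 → miss, evict 6, frames (3 8 0 4)
8 → hit
Page faults: 6.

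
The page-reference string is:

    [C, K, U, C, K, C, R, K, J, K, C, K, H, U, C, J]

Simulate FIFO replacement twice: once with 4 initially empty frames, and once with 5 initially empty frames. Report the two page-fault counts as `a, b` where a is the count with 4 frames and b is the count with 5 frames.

4 frames: F F F . . . F . F . F F F F . F → 10 faults.
5 frames: F F F . . . F . F . . . F . F . → 7 faults.
7 < 10: adding a frame reduced faults, as is typical.

10, 7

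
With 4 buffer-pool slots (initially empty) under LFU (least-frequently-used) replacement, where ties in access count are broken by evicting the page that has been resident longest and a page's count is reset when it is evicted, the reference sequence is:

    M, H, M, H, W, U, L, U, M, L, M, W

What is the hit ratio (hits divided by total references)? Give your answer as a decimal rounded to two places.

M -> fault, frames (M)
H -> fault, frames (M H)
M -> hit
H -> hit
W -> fault, frames (M H W)
U -> fault, frames (M H W U)
L -> fault, evict W, frames (M H U L)
U -> hit
M -> hit
L -> hit
M -> hit
W -> fault, evict H, frames (M U L W)
Hits: 6 of 12 references → 6/12 = 0.5000.

0.50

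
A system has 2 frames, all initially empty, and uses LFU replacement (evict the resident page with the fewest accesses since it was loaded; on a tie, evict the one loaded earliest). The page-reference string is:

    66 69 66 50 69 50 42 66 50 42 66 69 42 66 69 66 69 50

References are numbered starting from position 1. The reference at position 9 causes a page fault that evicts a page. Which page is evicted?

pos 1: 66 → miss, frames (66)
pos 2: 69 → miss, frames (66 69)
pos 3: 66 → hit
pos 4: 50 → miss, evict 69, frames (66 50)
pos 5: 69 → miss, evict 50, frames (66 69)
pos 6: 50 → miss, evict 69, frames (66 50)
pos 7: 42 → miss, evict 50, frames (66 42)
pos 8: 66 → hit
pos 9: 50 → miss, evict 42, frames (66 50)
At position 9, page 42 is evicted.

42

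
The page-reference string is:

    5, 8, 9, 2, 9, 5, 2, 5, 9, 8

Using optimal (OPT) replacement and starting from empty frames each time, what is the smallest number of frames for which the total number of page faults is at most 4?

f=1: 10 faults
f=2: 7 faults
f=3: 5 faults
f=4: 4 faults
Smallest f with faults ≤ 4 is 4.

4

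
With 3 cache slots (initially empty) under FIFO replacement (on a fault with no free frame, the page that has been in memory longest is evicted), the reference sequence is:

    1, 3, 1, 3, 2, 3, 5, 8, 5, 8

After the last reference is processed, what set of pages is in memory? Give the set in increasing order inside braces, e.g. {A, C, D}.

1: miss, frames (1)
3: miss, frames (1 3)
1: hit
3: hit
2: miss, frames (1 3 2)
3: hit
5: miss, evict 1, frames (3 2 5)
8: miss, evict 3, frames (2 5 8)
5: hit
8: hit

{2, 5, 8}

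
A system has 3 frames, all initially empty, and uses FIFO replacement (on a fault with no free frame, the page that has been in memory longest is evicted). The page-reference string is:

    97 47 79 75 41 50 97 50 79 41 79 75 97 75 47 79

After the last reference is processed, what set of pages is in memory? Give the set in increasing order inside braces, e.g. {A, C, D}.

97 → fault, frames [97]
47 → fault, frames [97, 47]
79 → fault, frames [97, 47, 79]
75 → fault, evict 97, frames [47, 79, 75]
41 → fault, evict 47, frames [79, 75, 41]
50 → fault, evict 79, frames [75, 41, 50]
97 → fault, evict 75, frames [41, 50, 97]
50 → hit
79 → fault, evict 41, frames [50, 97, 79]
41 → fault, evict 50, frames [97, 79, 41]
79 → hit
75 → fault, evict 97, frames [79, 41, 75]
97 → fault, evict 79, frames [41, 75, 97]
75 → hit
47 → fault, evict 41, frames [75, 97, 47]
79 → fault, evict 75, frames [97, 47, 79]

{47, 79, 97}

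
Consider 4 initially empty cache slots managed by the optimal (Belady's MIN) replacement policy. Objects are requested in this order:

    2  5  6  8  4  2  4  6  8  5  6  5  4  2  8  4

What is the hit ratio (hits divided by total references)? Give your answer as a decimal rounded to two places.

2 → miss, frames [2]
5 → miss, frames [2, 5]
6 → miss, frames [2, 5, 6]
8 → miss, frames [2, 5, 6, 8]
4 → miss, evict 5, frames [2, 6, 8, 4]
2 → hit
4 → hit
6 → hit
8 → hit
5 → miss, evict 8, frames [2, 6, 4, 5]
6 → hit
5 → hit
4 → hit
2 → hit
8 → miss, evict 5, frames [2, 6, 4, 8]
4 → hit
Hits: 9 of 16 references → 9/16 = 0.5625.

0.56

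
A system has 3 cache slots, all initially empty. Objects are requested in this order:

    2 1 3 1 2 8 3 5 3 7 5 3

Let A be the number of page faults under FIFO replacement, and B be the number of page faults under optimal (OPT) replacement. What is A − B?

1

Under FIFO: F F F . . F . F . F . F → 7 faults.
Under OPT: F F F . . F . F . F . . → 6 faults.
A − B = 7 − 6 = 1.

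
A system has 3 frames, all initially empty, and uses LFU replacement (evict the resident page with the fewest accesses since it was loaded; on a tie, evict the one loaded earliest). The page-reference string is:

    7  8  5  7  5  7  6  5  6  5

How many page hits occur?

7: miss, frames (7)
8: miss, frames (7 8)
5: miss, frames (7 8 5)
7: hit
5: hit
7: hit
6: miss, evict 8, frames (7 5 6)
5: hit
6: hit
5: hit
Hits: 6.

6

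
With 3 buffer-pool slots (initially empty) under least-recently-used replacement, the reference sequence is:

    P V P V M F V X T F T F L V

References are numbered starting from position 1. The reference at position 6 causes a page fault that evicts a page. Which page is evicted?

pos 1: P → miss, frames [P]
pos 2: V → miss, frames [P, V]
pos 3: P → hit
pos 4: V → hit
pos 5: M → miss, frames [P, V, M]
pos 6: F → miss, evict P, frames [V, M, F]
At position 6, page P is evicted.

P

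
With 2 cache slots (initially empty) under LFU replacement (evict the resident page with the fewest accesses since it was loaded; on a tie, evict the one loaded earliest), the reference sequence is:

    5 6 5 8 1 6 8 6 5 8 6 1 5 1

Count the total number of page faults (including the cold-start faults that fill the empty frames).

5: fault, frames {5}
6: fault, frames {5,6}
5: hit
8: fault, evict 6, frames {5,8}
1: fault, evict 8, frames {5,1}
6: fault, evict 1, frames {5,6}
8: fault, evict 6, frames {5,8}
6: fault, evict 8, frames {5,6}
5: hit
8: fault, evict 6, frames {5,8}
6: fault, evict 8, frames {5,6}
1: fault, evict 6, frames {5,1}
5: hit
1: hit
Page faults: 10.

10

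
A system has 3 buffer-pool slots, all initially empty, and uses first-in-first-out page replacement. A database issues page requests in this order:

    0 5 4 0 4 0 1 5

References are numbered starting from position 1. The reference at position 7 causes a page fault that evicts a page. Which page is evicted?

pos 1: 0 → miss, frames {0}
pos 2: 5 → miss, frames {0,5}
pos 3: 4 → miss, frames {0,5,4}
pos 4: 0 → hit
pos 5: 4 → hit
pos 6: 0 → hit
pos 7: 1 → miss, evict 0, frames {5,4,1}
At position 7, page 0 is evicted.

0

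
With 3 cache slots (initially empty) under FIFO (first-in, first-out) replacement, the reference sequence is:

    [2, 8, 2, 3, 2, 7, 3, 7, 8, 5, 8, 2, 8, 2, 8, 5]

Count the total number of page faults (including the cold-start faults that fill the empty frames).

7

2 → fault, frames {2}
8 → fault, frames {2,8}
2 → hit
3 → fault, frames {2,8,3}
2 → hit
7 → fault, evict 2, frames {8,3,7}
3 → hit
7 → hit
8 → hit
5 → fault, evict 8, frames {3,7,5}
8 → fault, evict 3, frames {7,5,8}
2 → fault, evict 7, frames {5,8,2}
8 → hit
2 → hit
8 → hit
5 → hit
Page faults: 7.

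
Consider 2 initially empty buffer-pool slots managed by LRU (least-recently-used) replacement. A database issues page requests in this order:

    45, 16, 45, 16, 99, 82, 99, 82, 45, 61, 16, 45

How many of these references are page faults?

45 → fault, frames (45)
16 → fault, frames (45 16)
45 → hit
16 → hit
99 → fault, evict 45, frames (16 99)
82 → fault, evict 16, frames (99 82)
99 → hit
82 → hit
45 → fault, evict 99, frames (82 45)
61 → fault, evict 82, frames (45 61)
16 → fault, evict 45, frames (61 16)
45 → fault, evict 61, frames (16 45)
Page faults: 8.

8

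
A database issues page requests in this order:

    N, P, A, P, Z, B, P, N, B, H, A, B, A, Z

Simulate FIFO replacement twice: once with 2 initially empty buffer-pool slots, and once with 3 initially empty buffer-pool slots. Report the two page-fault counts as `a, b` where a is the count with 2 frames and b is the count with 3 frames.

12, 11

2 frames: F F F . F F F F F F F F . F → 12 faults.
3 frames: F F F . F F F F . F F F . F → 11 faults.
11 < 12: adding a frame reduced faults, as is typical.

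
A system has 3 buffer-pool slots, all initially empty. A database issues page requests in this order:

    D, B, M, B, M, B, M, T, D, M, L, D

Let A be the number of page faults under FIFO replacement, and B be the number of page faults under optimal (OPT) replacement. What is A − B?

Under FIFO: F F F . . . . F F . F . → 6 faults.
Under OPT: F F F . . . . F . . F . → 5 faults.
A − B = 6 − 5 = 1.

1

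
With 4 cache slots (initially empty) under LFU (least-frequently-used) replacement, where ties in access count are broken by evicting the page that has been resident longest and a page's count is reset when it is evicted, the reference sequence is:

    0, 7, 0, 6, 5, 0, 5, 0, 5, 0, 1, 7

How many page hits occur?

0 -> fault, frames {0}
7 -> fault, frames {0,7}
0 -> hit
6 -> fault, frames {0,7,6}
5 -> fault, frames {0,7,6,5}
0 -> hit
5 -> hit
0 -> hit
5 -> hit
0 -> hit
1 -> fault, evict 7, frames {0,6,5,1}
7 -> fault, evict 6, frames {0,5,1,7}
Hits: 6.

6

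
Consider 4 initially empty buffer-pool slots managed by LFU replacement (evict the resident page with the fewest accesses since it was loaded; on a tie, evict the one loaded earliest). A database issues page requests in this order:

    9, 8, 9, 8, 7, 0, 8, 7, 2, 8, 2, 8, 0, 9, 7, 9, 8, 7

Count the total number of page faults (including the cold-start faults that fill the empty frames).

7

9: fault, frames {9}
8: fault, frames {9,8}
9: hit
8: hit
7: fault, frames {9,8,7}
0: fault, frames {9,8,7,0}
8: hit
7: hit
2: fault, evict 0, frames {9,8,7,2}
8: hit
2: hit
8: hit
0: fault, evict 9, frames {8,7,2,0}
9: fault, evict 0, frames {8,7,2,9}
7: hit
9: hit
8: hit
7: hit
Page faults: 7.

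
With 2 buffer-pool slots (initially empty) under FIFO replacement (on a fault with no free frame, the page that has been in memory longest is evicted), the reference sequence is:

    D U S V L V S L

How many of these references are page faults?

D: fault, frames [D]
U: fault, frames [D, U]
S: fault, evict D, frames [U, S]
V: fault, evict U, frames [S, V]
L: fault, evict S, frames [V, L]
V: hit
S: fault, evict V, frames [L, S]
L: hit
Page faults: 6.

6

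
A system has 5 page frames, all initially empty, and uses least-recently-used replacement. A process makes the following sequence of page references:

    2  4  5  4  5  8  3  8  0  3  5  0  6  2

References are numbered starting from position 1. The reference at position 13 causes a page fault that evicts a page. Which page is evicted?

pos 1: 2 -> miss, frames {2}
pos 2: 4 -> miss, frames {2,4}
pos 3: 5 -> miss, frames {2,4,5}
pos 4: 4 -> hit
pos 5: 5 -> hit
pos 6: 8 -> miss, frames {2,4,5,8}
pos 7: 3 -> miss, frames {2,4,5,8,3}
pos 8: 8 -> hit
pos 9: 0 -> miss, evict 2, frames {4,5,3,8,0}
pos 10: 3 -> hit
pos 11: 5 -> hit
pos 12: 0 -> hit
pos 13: 6 -> miss, evict 4, frames {8,3,5,0,6}
At position 13, page 4 is evicted.

4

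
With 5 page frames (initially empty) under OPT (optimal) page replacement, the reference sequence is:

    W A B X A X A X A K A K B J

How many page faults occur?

6

W -> fault, frames [W]
A -> fault, frames [W, A]
B -> fault, frames [W, A, B]
X -> fault, frames [W, A, B, X]
A -> hit
X -> hit
A -> hit
X -> hit
A -> hit
K -> fault, frames [W, A, B, X, K]
A -> hit
K -> hit
B -> hit
J -> fault, evict K, frames [W, A, B, X, J]
Page faults: 6.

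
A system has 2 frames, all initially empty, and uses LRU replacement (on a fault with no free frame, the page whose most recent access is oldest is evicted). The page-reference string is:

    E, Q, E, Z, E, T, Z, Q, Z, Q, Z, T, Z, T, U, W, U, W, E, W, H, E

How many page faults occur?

E: miss, frames [E]
Q: miss, frames [E, Q]
E: hit
Z: miss, evict Q, frames [E, Z]
E: hit
T: miss, evict Z, frames [E, T]
Z: miss, evict E, frames [T, Z]
Q: miss, evict T, frames [Z, Q]
Z: hit
Q: hit
Z: hit
T: miss, evict Q, frames [Z, T]
Z: hit
T: hit
U: miss, evict Z, frames [T, U]
W: miss, evict T, frames [U, W]
U: hit
W: hit
E: miss, evict U, frames [W, E]
W: hit
H: miss, evict E, frames [W, H]
E: miss, evict W, frames [H, E]
Page faults: 12.

12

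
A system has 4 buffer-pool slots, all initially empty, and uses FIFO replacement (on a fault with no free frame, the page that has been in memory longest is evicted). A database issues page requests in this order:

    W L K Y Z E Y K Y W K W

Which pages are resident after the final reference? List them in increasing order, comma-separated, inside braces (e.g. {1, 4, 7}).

W → fault, frames {W}
L → fault, frames {W,L}
K → fault, frames {W,L,K}
Y → fault, frames {W,L,K,Y}
Z → fault, evict W, frames {L,K,Y,Z}
E → fault, evict L, frames {K,Y,Z,E}
Y → hit
K → hit
Y → hit
W → fault, evict K, frames {Y,Z,E,W}
K → fault, evict Y, frames {Z,E,W,K}
W → hit

{E, K, W, Z}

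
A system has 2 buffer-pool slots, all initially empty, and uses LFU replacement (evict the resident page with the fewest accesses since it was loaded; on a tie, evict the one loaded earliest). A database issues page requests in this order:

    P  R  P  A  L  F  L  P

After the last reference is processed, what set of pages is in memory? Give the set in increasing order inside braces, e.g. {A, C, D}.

{L, P}

P: miss, frames (P)
R: miss, frames (P R)
P: hit
A: miss, evict R, frames (P A)
L: miss, evict A, frames (P L)
F: miss, evict L, frames (P F)
L: miss, evict F, frames (P L)
P: hit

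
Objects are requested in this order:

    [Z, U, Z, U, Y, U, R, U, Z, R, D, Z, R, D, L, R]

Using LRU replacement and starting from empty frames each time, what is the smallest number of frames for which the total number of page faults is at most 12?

f=1: 16 faults
f=2: 12 faults
f=3: 7 faults
f=4: 6 faults
f=5: 6 faults
f=6: 6 faults
Smallest f with faults ≤ 12 is 2.

2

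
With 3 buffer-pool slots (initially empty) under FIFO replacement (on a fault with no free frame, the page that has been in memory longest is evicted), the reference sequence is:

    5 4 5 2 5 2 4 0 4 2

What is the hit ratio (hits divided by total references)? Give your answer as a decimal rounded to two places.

5 → miss, frames {5}
4 → miss, frames {5,4}
5 → hit
2 → miss, frames {5,4,2}
5 → hit
2 → hit
4 → hit
0 → miss, evict 5, frames {4,2,0}
4 → hit
2 → hit
Hits: 6 of 10 references → 6/10 = 0.6000.

0.60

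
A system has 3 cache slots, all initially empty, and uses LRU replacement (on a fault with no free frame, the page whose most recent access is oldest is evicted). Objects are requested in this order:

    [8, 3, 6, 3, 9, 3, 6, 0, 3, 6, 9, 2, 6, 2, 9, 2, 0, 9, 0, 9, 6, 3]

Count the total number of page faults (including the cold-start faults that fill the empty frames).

8 → fault, frames (8)
3 → fault, frames (8 3)
6 → fault, frames (8 3 6)
3 → hit
9 → fault, evict 8, frames (6 3 9)
3 → hit
6 → hit
0 → fault, evict 9, frames (3 6 0)
3 → hit
6 → hit
9 → fault, evict 0, frames (3 6 9)
2 → fault, evict 3, frames (6 9 2)
6 → hit
2 → hit
9 → hit
2 → hit
0 → fault, evict 6, frames (9 2 0)
9 → hit
0 → hit
9 → hit
6 → fault, evict 2, frames (0 9 6)
3 → fault, evict 0, frames (9 6 3)
Page faults: 10.

10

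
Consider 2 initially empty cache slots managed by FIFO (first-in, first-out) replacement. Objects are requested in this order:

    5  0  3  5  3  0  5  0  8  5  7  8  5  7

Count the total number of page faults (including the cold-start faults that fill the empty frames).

11

5 -> miss, frames {5}
0 -> miss, frames {5,0}
3 -> miss, evict 5, frames {0,3}
5 -> miss, evict 0, frames {3,5}
3 -> hit
0 -> miss, evict 3, frames {5,0}
5 -> hit
0 -> hit
8 -> miss, evict 5, frames {0,8}
5 -> miss, evict 0, frames {8,5}
7 -> miss, evict 8, frames {5,7}
8 -> miss, evict 5, frames {7,8}
5 -> miss, evict 7, frames {8,5}
7 -> miss, evict 8, frames {5,7}
Page faults: 11.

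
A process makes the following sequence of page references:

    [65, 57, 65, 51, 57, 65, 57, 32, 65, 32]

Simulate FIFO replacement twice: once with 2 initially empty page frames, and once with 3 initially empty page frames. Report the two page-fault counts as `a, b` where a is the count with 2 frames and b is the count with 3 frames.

2 frames: F F . F . F F F F . → 7 faults.
3 frames: F F . F . . . F F . → 5 faults.
5 < 7: adding a frame reduced faults, as is typical.

7, 5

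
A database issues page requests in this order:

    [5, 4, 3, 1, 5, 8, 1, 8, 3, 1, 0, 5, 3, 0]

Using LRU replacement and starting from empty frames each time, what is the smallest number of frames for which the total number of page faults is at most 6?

5

f=1: 14 faults
f=2: 13 faults
f=3: 10 faults
f=4: 7 faults
f=5: 6 faults
f=6: 6 faults
Smallest f with faults ≤ 6 is 5.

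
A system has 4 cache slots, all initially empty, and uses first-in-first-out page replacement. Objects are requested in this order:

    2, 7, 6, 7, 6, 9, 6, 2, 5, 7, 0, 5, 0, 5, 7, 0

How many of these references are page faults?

2 → fault, frames (2)
7 → fault, frames (2 7)
6 → fault, frames (2 7 6)
7 → hit
6 → hit
9 → fault, frames (2 7 6 9)
6 → hit
2 → hit
5 → fault, evict 2, frames (7 6 9 5)
7 → hit
0 → fault, evict 7, frames (6 9 5 0)
5 → hit
0 → hit
5 → hit
7 → fault, evict 6, frames (9 5 0 7)
0 → hit
Page faults: 7.

7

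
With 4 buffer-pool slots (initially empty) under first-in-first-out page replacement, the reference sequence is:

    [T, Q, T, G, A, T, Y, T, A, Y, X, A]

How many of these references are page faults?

T: miss, frames [T]
Q: miss, frames [T, Q]
T: hit
G: miss, frames [T, Q, G]
A: miss, frames [T, Q, G, A]
T: hit
Y: miss, evict T, frames [Q, G, A, Y]
T: miss, evict Q, frames [G, A, Y, T]
A: hit
Y: hit
X: miss, evict G, frames [A, Y, T, X]
A: hit
Page faults: 7.

7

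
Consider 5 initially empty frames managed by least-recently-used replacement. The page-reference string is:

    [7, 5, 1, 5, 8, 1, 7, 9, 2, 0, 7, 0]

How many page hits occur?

7: miss, frames (7)
5: miss, frames (7 5)
1: miss, frames (7 5 1)
5: hit
8: miss, frames (7 1 5 8)
1: hit
7: hit
9: miss, frames (5 8 1 7 9)
2: miss, evict 5, frames (8 1 7 9 2)
0: miss, evict 8, frames (1 7 9 2 0)
7: hit
0: hit
Hits: 5.

5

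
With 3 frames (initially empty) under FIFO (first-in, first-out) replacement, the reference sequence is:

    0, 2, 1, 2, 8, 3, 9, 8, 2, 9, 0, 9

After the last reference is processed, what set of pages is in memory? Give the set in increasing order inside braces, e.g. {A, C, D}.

0: miss, frames [0]
2: miss, frames [0, 2]
1: miss, frames [0, 2, 1]
2: hit
8: miss, evict 0, frames [2, 1, 8]
3: miss, evict 2, frames [1, 8, 3]
9: miss, evict 1, frames [8, 3, 9]
8: hit
2: miss, evict 8, frames [3, 9, 2]
9: hit
0: miss, evict 3, frames [9, 2, 0]
9: hit

{0, 2, 9}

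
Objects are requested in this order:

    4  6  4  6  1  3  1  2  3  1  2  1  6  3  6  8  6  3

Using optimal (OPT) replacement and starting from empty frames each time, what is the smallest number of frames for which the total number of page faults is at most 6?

4

f=1: 18 faults
f=2: 10 faults
f=3: 7 faults
f=4: 6 faults
f=5: 6 faults
f=6: 6 faults
Smallest f with faults ≤ 6 is 4.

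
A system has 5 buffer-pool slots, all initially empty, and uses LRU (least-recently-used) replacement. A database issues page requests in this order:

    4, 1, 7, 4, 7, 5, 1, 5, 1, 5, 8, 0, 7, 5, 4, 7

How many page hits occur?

9

4 → miss, frames {4}
1 → miss, frames {4,1}
7 → miss, frames {4,1,7}
4 → hit
7 → hit
5 → miss, frames {1,4,7,5}
1 → hit
5 → hit
1 → hit
5 → hit
8 → miss, frames {4,7,1,5,8}
0 → miss, evict 4, frames {7,1,5,8,0}
7 → hit
5 → hit
4 → miss, evict 1, frames {8,0,7,5,4}
7 → hit
Hits: 9.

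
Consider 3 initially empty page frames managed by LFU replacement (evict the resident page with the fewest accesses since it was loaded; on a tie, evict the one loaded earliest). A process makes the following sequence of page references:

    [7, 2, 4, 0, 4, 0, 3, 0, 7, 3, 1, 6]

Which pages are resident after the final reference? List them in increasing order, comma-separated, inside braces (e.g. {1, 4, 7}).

{0, 4, 6}

7 -> miss, frames [7]
2 -> miss, frames [7, 2]
4 -> miss, frames [7, 2, 4]
0 -> miss, evict 7, frames [2, 4, 0]
4 -> hit
0 -> hit
3 -> miss, evict 2, frames [4, 0, 3]
0 -> hit
7 -> miss, evict 3, frames [4, 0, 7]
3 -> miss, evict 7, frames [4, 0, 3]
1 -> miss, evict 3, frames [4, 0, 1]
6 -> miss, evict 1, frames [4, 0, 6]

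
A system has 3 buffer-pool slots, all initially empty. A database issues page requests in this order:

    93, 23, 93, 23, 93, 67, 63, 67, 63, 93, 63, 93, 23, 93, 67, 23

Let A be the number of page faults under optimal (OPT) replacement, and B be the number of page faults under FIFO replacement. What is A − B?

Under OPT: F F . . . F F . . . . . F . . . → 5 faults.
Under FIFO: F F . . . F F . . F . . F . F . → 7 faults.
A − B = 5 − 7 = -2.

-2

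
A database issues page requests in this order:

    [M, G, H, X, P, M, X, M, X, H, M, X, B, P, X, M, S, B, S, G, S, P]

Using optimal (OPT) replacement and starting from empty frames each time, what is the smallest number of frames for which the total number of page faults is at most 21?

f=1: 22 faults
f=2: 15 faults
f=3: 11 faults
f=4: 8 faults
f=5: 7 faults
f=6: 7 faults
f=7: 7 faults
Smallest f with faults ≤ 21 is 2.

2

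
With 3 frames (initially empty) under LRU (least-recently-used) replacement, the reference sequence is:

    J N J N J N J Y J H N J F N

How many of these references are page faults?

6

J -> miss, frames [J]
N -> miss, frames [J, N]
J -> hit
N -> hit
J -> hit
N -> hit
J -> hit
Y -> miss, frames [N, J, Y]
J -> hit
H -> miss, evict N, frames [Y, J, H]
N -> miss, evict Y, frames [J, H, N]
J -> hit
F -> miss, evict H, frames [N, J, F]
N -> hit
Page faults: 6.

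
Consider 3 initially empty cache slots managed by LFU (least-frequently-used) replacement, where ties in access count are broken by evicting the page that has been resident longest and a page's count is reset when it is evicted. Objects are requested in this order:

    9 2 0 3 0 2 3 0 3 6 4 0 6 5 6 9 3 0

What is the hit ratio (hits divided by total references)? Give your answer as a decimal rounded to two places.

9 → fault, frames {9}
2 → fault, frames {9,2}
0 → fault, frames {9,2,0}
3 → fault, evict 9, frames {2,0,3}
0 → hit
2 → hit
3 → hit
0 → hit
3 → hit
6 → fault, evict 2, frames {0,3,6}
4 → fault, evict 6, frames {0,3,4}
0 → hit
6 → fault, evict 4, frames {0,3,6}
5 → fault, evict 6, frames {0,3,5}
6 → fault, evict 5, frames {0,3,6}
9 → fault, evict 6, frames {0,3,9}
3 → hit
0 → hit
Hits: 8 of 18 references → 8/18 = 0.4444.

0.44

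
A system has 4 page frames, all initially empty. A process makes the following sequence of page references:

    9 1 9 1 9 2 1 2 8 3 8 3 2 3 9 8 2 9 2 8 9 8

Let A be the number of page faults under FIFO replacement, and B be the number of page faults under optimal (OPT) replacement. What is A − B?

Under FIFO: F F . . . F . . F F . . . . F . . . . . . . → 6 faults.
Under OPT: F F . . . F . . F F . . . . . . . . . . . . → 5 faults.
A − B = 6 − 5 = 1.

1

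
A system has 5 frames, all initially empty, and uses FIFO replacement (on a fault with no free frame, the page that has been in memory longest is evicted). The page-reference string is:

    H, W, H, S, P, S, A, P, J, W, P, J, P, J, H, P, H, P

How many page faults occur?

7

H -> miss, frames (H)
W -> miss, frames (H W)
H -> hit
S -> miss, frames (H W S)
P -> miss, frames (H W S P)
S -> hit
A -> miss, frames (H W S P A)
P -> hit
J -> miss, evict H, frames (W S P A J)
W -> hit
P -> hit
J -> hit
P -> hit
J -> hit
H -> miss, evict W, frames (S P A J H)
P -> hit
H -> hit
P -> hit
Page faults: 7.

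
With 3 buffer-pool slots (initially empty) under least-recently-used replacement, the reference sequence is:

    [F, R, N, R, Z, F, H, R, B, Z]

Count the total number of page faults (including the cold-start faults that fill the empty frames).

F -> miss, frames [F]
R -> miss, frames [F, R]
N -> miss, frames [F, R, N]
R -> hit
Z -> miss, evict F, frames [N, R, Z]
F -> miss, evict N, frames [R, Z, F]
H -> miss, evict R, frames [Z, F, H]
R -> miss, evict Z, frames [F, H, R]
B -> miss, evict F, frames [H, R, B]
Z -> miss, evict H, frames [R, B, Z]
Page faults: 9.

9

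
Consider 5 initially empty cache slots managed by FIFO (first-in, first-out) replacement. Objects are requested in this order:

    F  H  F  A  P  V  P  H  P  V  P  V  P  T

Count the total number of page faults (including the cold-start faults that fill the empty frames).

6

F: fault, frames [F]
H: fault, frames [F, H]
F: hit
A: fault, frames [F, H, A]
P: fault, frames [F, H, A, P]
V: fault, frames [F, H, A, P, V]
P: hit
H: hit
P: hit
V: hit
P: hit
V: hit
P: hit
T: fault, evict F, frames [H, A, P, V, T]
Page faults: 6.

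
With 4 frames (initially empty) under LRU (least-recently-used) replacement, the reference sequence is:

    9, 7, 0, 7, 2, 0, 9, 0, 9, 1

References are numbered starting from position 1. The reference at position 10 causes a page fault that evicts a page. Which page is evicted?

7

pos 1: 9: miss, frames {9}
pos 2: 7: miss, frames {9,7}
pos 3: 0: miss, frames {9,7,0}
pos 4: 7: hit
pos 5: 2: miss, frames {9,0,7,2}
pos 6: 0: hit
pos 7: 9: hit
pos 8: 0: hit
pos 9: 9: hit
pos 10: 1: miss, evict 7, frames {2,0,9,1}
At position 10, page 7 is evicted.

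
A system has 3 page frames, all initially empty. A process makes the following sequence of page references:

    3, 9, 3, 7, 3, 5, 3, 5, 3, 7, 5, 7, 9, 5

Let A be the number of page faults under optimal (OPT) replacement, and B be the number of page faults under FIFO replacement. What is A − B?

-1

Under OPT: F F . F . F . . . . . . F . → 5 faults.
Under FIFO: F F . F . F F . . . . . F . → 6 faults.
A − B = 5 − 6 = -1.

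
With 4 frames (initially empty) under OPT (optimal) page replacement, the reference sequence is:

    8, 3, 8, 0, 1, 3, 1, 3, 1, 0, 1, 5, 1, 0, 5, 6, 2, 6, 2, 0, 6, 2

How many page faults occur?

8: miss, frames [8]
3: miss, frames [8, 3]
8: hit
0: miss, frames [8, 3, 0]
1: miss, frames [8, 3, 0, 1]
3: hit
1: hit
3: hit
1: hit
0: hit
1: hit
5: miss, evict 3, frames [8, 0, 1, 5]
1: hit
0: hit
5: hit
6: miss, evict 5, frames [8, 0, 1, 6]
2: miss, evict 1, frames [8, 0, 6, 2]
6: hit
2: hit
0: hit
6: hit
2: hit
Page faults: 7.

7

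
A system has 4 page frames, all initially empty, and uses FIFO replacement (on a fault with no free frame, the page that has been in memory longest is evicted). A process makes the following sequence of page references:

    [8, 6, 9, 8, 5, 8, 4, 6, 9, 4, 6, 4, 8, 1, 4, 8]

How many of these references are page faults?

8: miss, frames {8}
6: miss, frames {8,6}
9: miss, frames {8,6,9}
8: hit
5: miss, frames {8,6,9,5}
8: hit
4: miss, evict 8, frames {6,9,5,4}
6: hit
9: hit
4: hit
6: hit
4: hit
8: miss, evict 6, frames {9,5,4,8}
1: miss, evict 9, frames {5,4,8,1}
4: hit
8: hit
Page faults: 7.

7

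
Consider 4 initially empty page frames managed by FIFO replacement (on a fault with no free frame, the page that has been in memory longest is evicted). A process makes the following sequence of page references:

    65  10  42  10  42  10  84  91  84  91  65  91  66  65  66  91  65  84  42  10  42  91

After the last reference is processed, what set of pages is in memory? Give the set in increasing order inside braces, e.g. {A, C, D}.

{10, 42, 66, 91}

65 -> miss, frames {65}
10 -> miss, frames {65,10}
42 -> miss, frames {65,10,42}
10 -> hit
42 -> hit
10 -> hit
84 -> miss, frames {65,10,42,84}
91 -> miss, evict 65, frames {10,42,84,91}
84 -> hit
91 -> hit
65 -> miss, evict 10, frames {42,84,91,65}
91 -> hit
66 -> miss, evict 42, frames {84,91,65,66}
65 -> hit
66 -> hit
91 -> hit
65 -> hit
84 -> hit
42 -> miss, evict 84, frames {91,65,66,42}
10 -> miss, evict 91, frames {65,66,42,10}
42 -> hit
91 -> miss, evict 65, frames {66,42,10,91}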